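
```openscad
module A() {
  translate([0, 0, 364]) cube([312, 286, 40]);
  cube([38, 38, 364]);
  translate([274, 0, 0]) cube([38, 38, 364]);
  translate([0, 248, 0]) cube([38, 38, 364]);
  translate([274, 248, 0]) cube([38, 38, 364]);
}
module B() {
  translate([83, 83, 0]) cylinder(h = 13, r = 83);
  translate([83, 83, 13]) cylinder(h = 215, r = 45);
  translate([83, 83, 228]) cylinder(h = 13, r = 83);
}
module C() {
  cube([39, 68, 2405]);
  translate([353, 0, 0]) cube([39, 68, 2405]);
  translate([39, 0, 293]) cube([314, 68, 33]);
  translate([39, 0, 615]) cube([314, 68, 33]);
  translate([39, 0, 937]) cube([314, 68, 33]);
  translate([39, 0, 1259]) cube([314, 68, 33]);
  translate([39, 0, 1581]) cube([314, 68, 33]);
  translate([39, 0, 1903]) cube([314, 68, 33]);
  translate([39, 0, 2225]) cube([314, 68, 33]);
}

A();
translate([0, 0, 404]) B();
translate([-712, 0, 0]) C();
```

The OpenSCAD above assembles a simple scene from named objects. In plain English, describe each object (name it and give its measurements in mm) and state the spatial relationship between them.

A is a four-legged stool. The seat is a 312×286×40 mm slab whose top surface is at z = 404 mm; four square legs, each 38×38 mm in cross-section, run from the floor (z = 0) to the underside of the seat, each flush with a corner of the seat.

B is a spool: two coaxial disc flanges of radius 83 mm and thickness 13 mm, joined by a core cylinder of radius 45 mm and height 215 mm. The lower flange rests on z = 0 and the three cylinders share a vertical axis.

C is a wooden ladder with two side rails of 39×68 mm section and 2405 mm height, set 392 mm apart overall. Between them run 7 rectangular rungs (68 mm deep, 33 mm thick), front faces flush with the rails' −y face. The bottom of the first rung is 293 mm above the floor and each subsequent rung is 322 mm higher than the one below.

The spool is on top of the stool. The ladder is on the floor beside the stool on its −x side.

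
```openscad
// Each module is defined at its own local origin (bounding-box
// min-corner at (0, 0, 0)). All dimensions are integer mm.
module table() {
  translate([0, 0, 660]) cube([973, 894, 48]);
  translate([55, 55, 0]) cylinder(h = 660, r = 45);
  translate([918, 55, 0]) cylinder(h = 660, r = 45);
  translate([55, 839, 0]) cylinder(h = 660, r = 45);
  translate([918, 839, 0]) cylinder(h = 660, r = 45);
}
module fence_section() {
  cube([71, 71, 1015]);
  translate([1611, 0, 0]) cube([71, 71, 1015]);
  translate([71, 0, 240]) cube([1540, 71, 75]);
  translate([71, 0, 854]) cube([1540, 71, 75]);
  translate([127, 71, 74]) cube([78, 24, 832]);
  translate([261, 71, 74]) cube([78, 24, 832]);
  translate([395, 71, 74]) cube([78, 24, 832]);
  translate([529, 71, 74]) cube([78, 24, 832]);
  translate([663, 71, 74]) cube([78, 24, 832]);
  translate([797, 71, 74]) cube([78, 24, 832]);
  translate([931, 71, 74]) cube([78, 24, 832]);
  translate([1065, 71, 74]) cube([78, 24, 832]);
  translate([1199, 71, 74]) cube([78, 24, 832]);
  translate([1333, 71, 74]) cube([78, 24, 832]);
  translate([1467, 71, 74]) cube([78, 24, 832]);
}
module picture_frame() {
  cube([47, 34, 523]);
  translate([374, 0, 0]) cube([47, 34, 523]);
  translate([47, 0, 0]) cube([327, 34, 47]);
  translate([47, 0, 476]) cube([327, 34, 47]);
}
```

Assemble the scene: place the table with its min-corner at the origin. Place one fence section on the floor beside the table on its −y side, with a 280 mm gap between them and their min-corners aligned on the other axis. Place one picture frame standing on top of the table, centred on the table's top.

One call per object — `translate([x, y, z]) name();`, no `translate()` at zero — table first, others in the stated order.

table();
translate([0, -375, 0]) fence_section();
translate([276, 430, 708]) picture_frame();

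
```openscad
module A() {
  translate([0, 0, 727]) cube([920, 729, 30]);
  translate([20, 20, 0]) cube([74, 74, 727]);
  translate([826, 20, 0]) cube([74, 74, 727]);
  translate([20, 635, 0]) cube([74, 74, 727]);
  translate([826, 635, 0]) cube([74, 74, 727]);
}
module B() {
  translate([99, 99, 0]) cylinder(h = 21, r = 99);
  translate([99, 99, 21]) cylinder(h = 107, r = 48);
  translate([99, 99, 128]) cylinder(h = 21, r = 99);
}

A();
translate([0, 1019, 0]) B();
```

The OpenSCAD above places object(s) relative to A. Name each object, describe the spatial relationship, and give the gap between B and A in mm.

A is a table. B is a spool. The spool is on the floor beside the table on its +y side. The gap between the spool and the table is 290 mm.

The spool's nearest face is 290 mm from the table's +y face.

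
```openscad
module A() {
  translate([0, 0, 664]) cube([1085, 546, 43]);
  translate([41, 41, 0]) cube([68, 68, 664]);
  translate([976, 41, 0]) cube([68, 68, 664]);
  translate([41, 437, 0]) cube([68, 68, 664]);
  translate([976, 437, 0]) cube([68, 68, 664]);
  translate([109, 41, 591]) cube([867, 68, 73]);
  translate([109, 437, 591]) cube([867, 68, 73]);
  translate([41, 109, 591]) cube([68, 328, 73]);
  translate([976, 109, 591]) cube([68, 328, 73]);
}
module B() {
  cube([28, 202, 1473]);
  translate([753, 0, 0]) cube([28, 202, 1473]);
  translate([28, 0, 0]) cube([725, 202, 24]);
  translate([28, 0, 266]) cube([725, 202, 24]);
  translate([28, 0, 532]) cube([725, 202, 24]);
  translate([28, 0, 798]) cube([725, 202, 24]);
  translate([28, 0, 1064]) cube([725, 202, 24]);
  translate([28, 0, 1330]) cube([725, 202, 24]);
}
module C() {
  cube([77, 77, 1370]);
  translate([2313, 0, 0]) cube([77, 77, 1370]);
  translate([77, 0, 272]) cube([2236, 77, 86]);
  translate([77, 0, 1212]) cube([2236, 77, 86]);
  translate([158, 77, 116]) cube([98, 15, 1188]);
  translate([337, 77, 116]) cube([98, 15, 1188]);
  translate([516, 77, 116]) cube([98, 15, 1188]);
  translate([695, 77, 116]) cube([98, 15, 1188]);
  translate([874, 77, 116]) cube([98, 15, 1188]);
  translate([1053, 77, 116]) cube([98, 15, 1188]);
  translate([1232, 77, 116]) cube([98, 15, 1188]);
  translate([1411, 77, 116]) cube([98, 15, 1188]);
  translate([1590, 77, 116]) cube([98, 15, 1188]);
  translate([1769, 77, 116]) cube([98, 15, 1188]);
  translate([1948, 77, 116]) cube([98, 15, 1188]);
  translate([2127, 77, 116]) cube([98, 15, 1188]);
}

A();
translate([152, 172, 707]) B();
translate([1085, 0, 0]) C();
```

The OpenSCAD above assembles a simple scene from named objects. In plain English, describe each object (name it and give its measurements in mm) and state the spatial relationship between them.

A is a table: top 1085 mm (x) × 546 mm (y), 43 mm thick, upper face at z = 707 mm, on four 68×68 mm square legs, each inset 41 mm from the nearest pair of top edges, running from z = 0 to the bottom of the top. Four apron rails, 68 mm thick and 73 mm tall, run between adjacent legs with their top edges flush with the underside of the top and their outer faces flush with the legs' outer faces.

B is a bookshelf 781 mm wide overall, 202 mm deep and 1473 mm tall. The two sides are 28 mm thick vertical panels. 6 horizontal shelves of 24 mm thickness span between the inner faces of the sides; the lowest shelf sits on the floor and shelves are stacked with a clear vertical gap of 242 mm between each pair.

C is a fence section. Two 77×77 mm posts, 1370 mm tall, stand on the floor with a clear span of 2236 mm between their inner faces. Two horizontal rails of 77×86 mm section span the gap between the posts with their undersides at z = 272 mm and z = 1212 mm, flush with the posts' −y face. 12 pickets, each 98 mm wide, 15 mm thick and 1188 mm tall, are fixed to the +y face of the rails with their bottoms at z = 116 mm, evenly spaced across the span with equal gaps (rounded down to the nearest mm) at the −x end and between each pair — any rounding remainder accumulates at the +x end.

The bookshelf is on top of the table, centred. The fence section is against the table's +x side, with their −y faces flush.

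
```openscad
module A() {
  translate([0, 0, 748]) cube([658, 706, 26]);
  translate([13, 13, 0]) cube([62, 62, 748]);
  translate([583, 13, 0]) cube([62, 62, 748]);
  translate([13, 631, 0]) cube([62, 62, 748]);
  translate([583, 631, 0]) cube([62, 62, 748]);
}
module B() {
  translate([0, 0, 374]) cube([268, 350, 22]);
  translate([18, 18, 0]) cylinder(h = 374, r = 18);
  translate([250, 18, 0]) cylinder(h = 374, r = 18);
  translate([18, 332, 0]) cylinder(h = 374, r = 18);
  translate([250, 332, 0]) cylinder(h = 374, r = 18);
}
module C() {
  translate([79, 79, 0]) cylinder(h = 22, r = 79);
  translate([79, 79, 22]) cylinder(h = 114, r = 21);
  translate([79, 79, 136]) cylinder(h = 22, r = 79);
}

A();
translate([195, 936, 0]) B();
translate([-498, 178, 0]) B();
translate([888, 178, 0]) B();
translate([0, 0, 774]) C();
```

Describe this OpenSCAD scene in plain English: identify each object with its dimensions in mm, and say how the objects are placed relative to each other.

A is a table with a 658×706 mm rectangular top, 26 mm thick, top surface at z = 774 mm, supported by four 62×62 mm square legs, each inset 13 mm from the nearest pair of top edges, running from the floor.

B is a four-legged stool. The seat is a 268×350×22 mm slab whose top surface is at z = 396 mm; four round legs, each 36 mm in diameter, run from the floor (z = 0) to the underside of the seat, each leg's axis is inset half a diameter from the nearest pair of seat edges (so the leg's bounding box is flush with the corner).

C is a spool: two coaxial disc flanges of radius 79 mm and thickness 22 mm, joined by a core cylinder of radius 21 mm and height 114 mm. The lower flange rests on z = 0 and the three cylinders share a vertical axis.

Three stools sit around the table at the +y, −x, +x sides. The spool is on top of the table.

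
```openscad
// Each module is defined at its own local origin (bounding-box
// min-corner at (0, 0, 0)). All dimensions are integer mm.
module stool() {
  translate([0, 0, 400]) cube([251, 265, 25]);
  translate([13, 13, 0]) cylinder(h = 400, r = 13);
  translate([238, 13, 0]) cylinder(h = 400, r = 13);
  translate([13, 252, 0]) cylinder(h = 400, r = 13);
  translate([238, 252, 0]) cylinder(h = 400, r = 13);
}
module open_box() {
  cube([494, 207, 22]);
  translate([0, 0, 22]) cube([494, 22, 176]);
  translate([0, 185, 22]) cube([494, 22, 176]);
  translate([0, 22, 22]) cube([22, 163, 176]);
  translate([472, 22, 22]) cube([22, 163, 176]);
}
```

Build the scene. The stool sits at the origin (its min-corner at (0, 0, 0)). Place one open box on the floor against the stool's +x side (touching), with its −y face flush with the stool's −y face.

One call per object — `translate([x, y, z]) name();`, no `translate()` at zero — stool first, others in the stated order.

stool();
translate([251, 0, 0]) open_box();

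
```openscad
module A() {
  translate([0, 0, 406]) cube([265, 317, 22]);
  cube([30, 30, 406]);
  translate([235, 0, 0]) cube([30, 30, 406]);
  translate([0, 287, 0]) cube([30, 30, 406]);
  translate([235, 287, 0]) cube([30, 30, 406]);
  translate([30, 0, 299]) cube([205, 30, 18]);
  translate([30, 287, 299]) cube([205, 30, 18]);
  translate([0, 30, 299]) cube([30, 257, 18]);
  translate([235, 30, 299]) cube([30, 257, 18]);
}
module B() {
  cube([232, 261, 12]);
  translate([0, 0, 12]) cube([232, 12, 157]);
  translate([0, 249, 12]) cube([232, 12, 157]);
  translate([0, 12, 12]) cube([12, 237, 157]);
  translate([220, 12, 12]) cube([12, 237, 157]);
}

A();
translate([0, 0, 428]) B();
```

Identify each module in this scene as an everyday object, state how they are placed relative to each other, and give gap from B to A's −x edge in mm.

A is a stool. B is an open box. The open box is on top of the stool. The gap from the open box to the stool's −x edge is 0 mm.

The open box's min-x is at 0; the stool's min-x is 0; gap = 0 mm.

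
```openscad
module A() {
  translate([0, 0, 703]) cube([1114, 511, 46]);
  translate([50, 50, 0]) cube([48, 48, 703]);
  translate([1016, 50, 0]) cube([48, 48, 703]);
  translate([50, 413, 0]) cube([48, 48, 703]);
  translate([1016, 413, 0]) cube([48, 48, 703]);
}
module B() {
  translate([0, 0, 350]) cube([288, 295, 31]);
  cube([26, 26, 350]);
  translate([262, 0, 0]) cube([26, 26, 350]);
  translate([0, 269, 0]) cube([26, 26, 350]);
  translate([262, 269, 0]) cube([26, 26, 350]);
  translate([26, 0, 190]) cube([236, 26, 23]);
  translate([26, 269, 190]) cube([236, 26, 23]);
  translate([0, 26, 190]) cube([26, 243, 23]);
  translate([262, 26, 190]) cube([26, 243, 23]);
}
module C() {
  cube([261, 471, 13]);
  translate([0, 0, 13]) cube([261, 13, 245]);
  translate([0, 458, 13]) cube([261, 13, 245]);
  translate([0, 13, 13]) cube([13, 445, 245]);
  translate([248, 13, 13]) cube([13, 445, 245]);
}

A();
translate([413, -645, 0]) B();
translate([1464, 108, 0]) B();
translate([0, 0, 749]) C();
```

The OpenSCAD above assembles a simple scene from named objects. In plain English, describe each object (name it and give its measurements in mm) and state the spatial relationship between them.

A is a rectangular dining table. The top is 1114×511×46 mm with its upper surface at z = 749 mm. It stands on four 48×48 mm square legs, each inset 50 mm from the nearest pair of top edges, running from the floor to the underside of the top.

B is a simple wooden stool: a rectangular seat 288 mm (x) by 295 mm (y), 31 mm thick, top face at z = 381 mm, on four square legs, each 26×26 mm in cross-section. The legs rest on z = 0, each flush with a corner of the seat. Four stretchers, 26 mm wide and 23 mm tall, connect adjacent legs with their undersides at z = 190 mm, each running between the inner faces of the legs it joins and aligned with the legs' outer faces on the other axis.

C is an open storage box with external size 261×471×258 mm and wall thickness 13 mm (the base is also 13 mm thick). The base covers the whole footprint; the four walls stand on the base, with the y-facing walls full-width and the x-facing walls fitting between their inner faces.

Two stools sit around the table at the −y, +x sides. The open box is on top of the table.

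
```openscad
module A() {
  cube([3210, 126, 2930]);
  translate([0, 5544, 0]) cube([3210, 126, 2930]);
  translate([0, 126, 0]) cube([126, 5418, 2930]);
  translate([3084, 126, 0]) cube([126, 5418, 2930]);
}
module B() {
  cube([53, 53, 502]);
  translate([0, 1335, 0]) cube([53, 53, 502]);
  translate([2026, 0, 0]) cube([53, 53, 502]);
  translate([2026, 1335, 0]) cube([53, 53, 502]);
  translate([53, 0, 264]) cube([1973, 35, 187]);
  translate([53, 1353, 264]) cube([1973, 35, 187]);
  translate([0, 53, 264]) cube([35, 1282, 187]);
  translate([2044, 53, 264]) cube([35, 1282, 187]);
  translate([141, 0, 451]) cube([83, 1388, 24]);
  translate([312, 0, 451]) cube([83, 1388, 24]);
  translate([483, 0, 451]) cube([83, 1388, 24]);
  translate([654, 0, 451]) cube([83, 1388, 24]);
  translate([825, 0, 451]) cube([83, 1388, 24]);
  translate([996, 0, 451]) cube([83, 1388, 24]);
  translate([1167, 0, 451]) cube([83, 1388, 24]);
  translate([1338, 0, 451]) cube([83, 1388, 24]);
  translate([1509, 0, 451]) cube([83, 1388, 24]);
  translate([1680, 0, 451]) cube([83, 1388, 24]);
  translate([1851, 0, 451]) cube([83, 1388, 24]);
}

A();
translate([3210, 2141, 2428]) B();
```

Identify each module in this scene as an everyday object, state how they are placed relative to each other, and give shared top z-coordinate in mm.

Both tops at z = 2930 mm.

A is a house frame. B is a bed frame. The bed frame is beside the house frame with their tops flush at z = 2930. The shared top z-coordinate is 2930 mm.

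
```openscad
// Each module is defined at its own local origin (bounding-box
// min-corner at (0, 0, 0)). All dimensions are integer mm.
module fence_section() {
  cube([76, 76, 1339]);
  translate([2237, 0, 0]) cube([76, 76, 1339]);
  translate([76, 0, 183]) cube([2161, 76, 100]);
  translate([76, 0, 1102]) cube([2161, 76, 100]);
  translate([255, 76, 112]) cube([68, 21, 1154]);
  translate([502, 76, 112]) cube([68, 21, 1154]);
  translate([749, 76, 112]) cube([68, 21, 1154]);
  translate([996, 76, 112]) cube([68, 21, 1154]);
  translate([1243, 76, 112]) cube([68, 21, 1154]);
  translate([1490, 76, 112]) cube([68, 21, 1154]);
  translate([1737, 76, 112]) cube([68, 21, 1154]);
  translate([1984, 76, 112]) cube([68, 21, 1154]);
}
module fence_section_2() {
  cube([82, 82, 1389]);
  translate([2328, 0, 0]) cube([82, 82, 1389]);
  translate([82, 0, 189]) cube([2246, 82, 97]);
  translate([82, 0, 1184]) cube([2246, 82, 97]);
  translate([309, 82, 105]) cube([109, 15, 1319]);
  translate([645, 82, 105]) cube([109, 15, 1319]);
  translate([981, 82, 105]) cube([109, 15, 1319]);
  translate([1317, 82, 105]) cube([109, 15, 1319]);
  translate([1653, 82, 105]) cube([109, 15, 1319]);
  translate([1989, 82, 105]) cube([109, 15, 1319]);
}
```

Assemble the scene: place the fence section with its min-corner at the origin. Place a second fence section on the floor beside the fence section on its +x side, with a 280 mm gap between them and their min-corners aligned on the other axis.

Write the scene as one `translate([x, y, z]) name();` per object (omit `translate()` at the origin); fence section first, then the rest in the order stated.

fence_section();
translate([2593, 0, 0]) fence_section_2();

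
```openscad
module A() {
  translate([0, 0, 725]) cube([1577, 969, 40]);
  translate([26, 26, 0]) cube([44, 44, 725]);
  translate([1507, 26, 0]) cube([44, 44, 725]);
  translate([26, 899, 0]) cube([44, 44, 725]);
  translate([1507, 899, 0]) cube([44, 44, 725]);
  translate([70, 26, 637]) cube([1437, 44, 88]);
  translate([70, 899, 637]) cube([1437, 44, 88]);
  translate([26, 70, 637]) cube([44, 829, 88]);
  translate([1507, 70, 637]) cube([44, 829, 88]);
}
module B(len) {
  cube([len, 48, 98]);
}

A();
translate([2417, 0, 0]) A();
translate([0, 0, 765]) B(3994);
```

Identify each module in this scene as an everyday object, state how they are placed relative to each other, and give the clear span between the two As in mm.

A is a table. B is a beam. A beam spans the tops of two tables. The clear span between the two tables is 840 mm.

Second table starts at x = 2417; first ends at x = 1577; clear span = 2417 − 1577 = 840 mm.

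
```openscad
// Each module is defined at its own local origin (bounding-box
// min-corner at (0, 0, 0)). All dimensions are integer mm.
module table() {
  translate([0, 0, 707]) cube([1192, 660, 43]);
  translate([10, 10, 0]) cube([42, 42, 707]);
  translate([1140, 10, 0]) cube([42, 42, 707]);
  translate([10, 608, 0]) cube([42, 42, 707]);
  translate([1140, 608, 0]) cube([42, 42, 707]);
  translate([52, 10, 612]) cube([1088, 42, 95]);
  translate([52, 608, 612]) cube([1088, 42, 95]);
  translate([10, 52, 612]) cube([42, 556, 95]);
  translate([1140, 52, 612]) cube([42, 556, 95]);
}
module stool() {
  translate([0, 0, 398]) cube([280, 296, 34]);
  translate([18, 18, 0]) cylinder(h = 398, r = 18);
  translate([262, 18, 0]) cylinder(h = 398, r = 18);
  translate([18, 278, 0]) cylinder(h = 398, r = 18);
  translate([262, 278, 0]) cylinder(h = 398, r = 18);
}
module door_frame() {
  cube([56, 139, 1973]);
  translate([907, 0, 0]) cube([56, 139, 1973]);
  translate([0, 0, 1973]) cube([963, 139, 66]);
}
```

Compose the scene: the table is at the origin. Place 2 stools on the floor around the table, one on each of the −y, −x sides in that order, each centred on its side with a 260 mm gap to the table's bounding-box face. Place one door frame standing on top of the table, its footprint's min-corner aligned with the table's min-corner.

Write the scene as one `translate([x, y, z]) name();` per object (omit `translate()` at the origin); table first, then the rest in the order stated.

table();
translate([456, -556, 0]) stool();
translate([-540, 182, 0]) stool();
translate([0, 0, 750]) door_frame();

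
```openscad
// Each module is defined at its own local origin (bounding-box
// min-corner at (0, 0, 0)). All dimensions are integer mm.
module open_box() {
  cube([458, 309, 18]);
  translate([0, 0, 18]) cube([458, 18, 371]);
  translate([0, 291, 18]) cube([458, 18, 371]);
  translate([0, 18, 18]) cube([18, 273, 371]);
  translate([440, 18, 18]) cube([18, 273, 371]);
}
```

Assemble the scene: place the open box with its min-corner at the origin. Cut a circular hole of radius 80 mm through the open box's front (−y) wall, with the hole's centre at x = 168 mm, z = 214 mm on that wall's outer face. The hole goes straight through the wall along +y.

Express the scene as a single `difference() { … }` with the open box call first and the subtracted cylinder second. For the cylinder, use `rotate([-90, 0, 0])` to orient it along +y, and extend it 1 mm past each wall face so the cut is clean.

difference() {
  open_box();
  translate([168, -1, 214]) rotate([-90, 0, 0]) cylinder(h = 20, r = 80);
}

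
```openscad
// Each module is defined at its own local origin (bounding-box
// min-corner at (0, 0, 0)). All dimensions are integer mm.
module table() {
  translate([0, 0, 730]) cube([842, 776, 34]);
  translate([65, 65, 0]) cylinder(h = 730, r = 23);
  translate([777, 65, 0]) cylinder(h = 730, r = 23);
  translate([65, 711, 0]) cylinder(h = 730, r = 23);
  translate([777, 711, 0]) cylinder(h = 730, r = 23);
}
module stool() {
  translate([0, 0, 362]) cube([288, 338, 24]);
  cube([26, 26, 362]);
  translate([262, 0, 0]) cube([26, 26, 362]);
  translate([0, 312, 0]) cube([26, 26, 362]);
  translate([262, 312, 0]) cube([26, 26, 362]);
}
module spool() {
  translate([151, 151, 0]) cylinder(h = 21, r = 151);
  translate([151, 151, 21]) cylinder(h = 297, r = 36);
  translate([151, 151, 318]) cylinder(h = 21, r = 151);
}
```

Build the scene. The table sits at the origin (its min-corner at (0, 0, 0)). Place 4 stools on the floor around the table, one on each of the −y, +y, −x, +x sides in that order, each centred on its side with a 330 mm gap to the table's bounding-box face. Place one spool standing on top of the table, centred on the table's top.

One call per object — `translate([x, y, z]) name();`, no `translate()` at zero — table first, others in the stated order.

table();
translate([277, -668, 0]) stool();
translate([277, 1106, 0]) stool();
translate([-618, 219, 0]) stool();
translate([1172, 219, 0]) stool();
translate([270, 237, 764]) spool();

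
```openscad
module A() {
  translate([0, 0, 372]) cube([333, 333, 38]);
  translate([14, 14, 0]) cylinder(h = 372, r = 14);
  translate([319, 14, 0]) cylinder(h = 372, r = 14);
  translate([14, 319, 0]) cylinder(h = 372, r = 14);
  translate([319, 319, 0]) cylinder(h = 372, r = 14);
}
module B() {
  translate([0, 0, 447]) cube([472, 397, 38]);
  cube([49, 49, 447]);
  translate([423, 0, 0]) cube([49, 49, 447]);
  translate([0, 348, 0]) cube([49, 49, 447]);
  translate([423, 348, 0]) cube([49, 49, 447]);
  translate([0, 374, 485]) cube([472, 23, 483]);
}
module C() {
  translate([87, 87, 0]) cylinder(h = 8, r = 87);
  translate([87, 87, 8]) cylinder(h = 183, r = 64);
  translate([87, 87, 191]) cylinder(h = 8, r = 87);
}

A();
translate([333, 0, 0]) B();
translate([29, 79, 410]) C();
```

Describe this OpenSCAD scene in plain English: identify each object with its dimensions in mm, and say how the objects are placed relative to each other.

A is a four-legged stool. The seat is a 333×333×38 mm slab whose top surface is at z = 410 mm; four round legs, each 28 mm in diameter, run from the floor (z = 0) to the underside of the seat, each leg's axis is inset half a diameter from the nearest pair of seat edges (so the leg's bounding box is flush with the corner).

B is a chair: 472×397 mm seat, 38 mm thick, top at z = 485 mm, on four 49 mm square corner legs flush with the seat edges. A 23 mm thick backrest slab spans the full seat width, extending 483 mm above the seat top, its back face flush with the seat's +y edge.

C is a spool: two coaxial disc flanges of radius 87 mm and thickness 8 mm, joined by a core cylinder of radius 64 mm and height 183 mm. The lower flange rests on z = 0 and the three cylinders share a vertical axis.

The chair is against the stool's +x side, with their −y faces flush. The spool is on top of the stool.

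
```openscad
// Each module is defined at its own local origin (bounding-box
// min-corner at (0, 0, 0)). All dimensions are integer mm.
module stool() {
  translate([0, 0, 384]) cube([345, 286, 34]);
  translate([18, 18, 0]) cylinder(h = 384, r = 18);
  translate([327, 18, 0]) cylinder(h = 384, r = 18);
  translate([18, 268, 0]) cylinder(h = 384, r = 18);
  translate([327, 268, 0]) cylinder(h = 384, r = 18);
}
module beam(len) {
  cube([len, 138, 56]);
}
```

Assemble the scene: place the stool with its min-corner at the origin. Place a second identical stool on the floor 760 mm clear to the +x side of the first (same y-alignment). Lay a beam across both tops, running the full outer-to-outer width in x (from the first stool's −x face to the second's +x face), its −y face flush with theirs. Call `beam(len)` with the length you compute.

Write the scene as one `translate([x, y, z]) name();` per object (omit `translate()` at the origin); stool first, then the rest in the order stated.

stool();
translate([1105, 0, 0]) stool();
translate([0, 0, 418]) beam(1450);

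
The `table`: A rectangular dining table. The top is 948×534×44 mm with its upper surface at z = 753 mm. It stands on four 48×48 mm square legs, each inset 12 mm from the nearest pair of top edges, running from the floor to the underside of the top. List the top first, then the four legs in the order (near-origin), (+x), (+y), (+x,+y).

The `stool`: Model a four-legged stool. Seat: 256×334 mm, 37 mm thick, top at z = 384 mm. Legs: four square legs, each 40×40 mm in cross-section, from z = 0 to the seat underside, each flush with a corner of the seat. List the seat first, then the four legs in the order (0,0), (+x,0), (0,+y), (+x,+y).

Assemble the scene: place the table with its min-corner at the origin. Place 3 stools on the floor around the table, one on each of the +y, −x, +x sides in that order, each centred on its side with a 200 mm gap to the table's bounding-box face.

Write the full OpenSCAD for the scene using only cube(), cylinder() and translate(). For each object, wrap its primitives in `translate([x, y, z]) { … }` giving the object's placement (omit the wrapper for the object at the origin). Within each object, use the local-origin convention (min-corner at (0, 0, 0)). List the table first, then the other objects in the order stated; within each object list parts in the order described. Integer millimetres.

translate([0, 0, 709]) cube([948, 534, 44]);
translate([12, 12, 0]) cube([48, 48, 709]);
translate([888, 12, 0]) cube([48, 48, 709]);
translate([12, 474, 0]) cube([48, 48, 709]);
translate([888, 474, 0]) cube([48, 48, 709]);
translate([346, 734, 0]) {
  translate([0, 0, 347]) cube([256, 334, 37]);
  cube([40, 40, 347]);
  translate([216, 0, 0]) cube([40, 40, 347]);
  translate([0, 294, 0]) cube([40, 40, 347]);
  translate([216, 294, 0]) cube([40, 40, 347]);
}
translate([-456, 100, 0]) {
  translate([0, 0, 347]) cube([256, 334, 37]);
  cube([40, 40, 347]);
  translate([216, 0, 0]) cube([40, 40, 347]);
  translate([0, 294, 0]) cube([40, 40, 347]);
  translate([216, 294, 0]) cube([40, 40, 347]);
}
translate([1148, 100, 0]) {
  translate([0, 0, 347]) cube([256, 334, 37]);
  cube([40, 40, 347]);
  translate([216, 0, 0]) cube([40, 40, 347]);
  translate([0, 294, 0]) cube([40, 40, 347]);
  translate([216, 294, 0]) cube([40, 40, 347]);
}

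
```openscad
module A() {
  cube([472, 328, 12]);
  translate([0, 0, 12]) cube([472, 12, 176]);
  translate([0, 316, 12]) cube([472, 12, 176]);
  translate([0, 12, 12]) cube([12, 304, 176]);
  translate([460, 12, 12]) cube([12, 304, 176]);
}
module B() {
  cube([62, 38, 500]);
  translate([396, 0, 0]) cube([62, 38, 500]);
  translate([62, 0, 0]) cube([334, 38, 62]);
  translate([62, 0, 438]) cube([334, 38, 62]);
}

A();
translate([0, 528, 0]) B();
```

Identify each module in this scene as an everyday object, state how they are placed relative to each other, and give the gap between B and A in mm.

A is an open box. B is a picture frame. The picture frame is on the floor beside the open box on its +y side. The gap between the picture frame and the open box is 200 mm.

The picture frame's nearest face is 200 mm from the open box's +y face.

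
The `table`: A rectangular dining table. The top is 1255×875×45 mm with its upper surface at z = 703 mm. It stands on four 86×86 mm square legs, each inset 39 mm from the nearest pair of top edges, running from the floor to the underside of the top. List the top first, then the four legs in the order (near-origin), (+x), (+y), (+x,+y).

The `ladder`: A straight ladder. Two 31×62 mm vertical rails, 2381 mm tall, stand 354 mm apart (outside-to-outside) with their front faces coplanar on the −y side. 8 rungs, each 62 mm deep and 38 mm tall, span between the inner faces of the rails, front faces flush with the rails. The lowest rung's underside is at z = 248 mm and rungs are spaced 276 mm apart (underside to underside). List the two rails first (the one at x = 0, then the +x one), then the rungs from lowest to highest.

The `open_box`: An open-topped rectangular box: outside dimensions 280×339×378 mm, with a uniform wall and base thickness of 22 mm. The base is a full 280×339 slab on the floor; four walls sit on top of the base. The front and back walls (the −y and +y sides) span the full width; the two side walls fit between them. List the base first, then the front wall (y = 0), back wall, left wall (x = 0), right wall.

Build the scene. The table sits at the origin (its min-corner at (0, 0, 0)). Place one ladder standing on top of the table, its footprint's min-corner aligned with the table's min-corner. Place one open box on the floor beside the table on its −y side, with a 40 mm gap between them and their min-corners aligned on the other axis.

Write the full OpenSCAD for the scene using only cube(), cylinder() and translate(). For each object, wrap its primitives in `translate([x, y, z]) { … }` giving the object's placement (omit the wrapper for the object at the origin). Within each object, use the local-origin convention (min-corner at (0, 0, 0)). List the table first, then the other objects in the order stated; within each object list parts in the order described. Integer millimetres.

translate([0, 0, 658]) cube([1255, 875, 45]);
translate([39, 39, 0]) cube([86, 86, 658]);
translate([1130, 39, 0]) cube([86, 86, 658]);
translate([39, 750, 0]) cube([86, 86, 658]);
translate([1130, 750, 0]) cube([86, 86, 658]);
translate([0, 0, 703]) {
  cube([31, 62, 2381]);
  translate([323, 0, 0]) cube([31, 62, 2381]);
  translate([31, 0, 248]) cube([292, 62, 38]);
  translate([31, 0, 524]) cube([292, 62, 38]);
  translate([31, 0, 800]) cube([292, 62, 38]);
  translate([31, 0, 1076]) cube([292, 62, 38]);
  translate([31, 0, 1352]) cube([292, 62, 38]);
  translate([31, 0, 1628]) cube([292, 62, 38]);
  translate([31, 0, 1904]) cube([292, 62, 38]);
  translate([31, 0, 2180]) cube([292, 62, 38]);
}
translate([0, -379, 0]) {
  cube([280, 339, 22]);
  translate([0, 0, 22]) cube([280, 22, 356]);
  translate([0, 317, 22]) cube([280, 22, 356]);
  translate([0, 22, 22]) cube([22, 295, 356]);
  translate([258, 22, 22]) cube([22, 295, 356]);
}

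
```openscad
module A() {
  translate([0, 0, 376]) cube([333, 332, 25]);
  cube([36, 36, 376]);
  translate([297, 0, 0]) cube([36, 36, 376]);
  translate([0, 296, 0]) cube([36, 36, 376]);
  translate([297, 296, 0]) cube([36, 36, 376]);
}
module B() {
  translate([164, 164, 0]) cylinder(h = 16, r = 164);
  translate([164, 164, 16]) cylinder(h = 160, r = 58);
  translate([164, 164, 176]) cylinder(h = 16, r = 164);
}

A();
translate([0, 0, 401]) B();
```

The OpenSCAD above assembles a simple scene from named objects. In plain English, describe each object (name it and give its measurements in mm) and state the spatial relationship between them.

A is a simple wooden stool: a rectangular seat 333 mm (x) by 332 mm (y), 25 mm thick, top face at z = 401 mm, on four square legs, each 36×36 mm in cross-section. The legs rest on z = 0, each flush with a corner of the seat.

B is a spool: two coaxial disc flanges of radius 164 mm and thickness 16 mm, joined by a core cylinder of radius 58 mm and height 160 mm. The lower flange rests on z = 0 and the three cylinders share a vertical axis.

The spool is on top of the stool.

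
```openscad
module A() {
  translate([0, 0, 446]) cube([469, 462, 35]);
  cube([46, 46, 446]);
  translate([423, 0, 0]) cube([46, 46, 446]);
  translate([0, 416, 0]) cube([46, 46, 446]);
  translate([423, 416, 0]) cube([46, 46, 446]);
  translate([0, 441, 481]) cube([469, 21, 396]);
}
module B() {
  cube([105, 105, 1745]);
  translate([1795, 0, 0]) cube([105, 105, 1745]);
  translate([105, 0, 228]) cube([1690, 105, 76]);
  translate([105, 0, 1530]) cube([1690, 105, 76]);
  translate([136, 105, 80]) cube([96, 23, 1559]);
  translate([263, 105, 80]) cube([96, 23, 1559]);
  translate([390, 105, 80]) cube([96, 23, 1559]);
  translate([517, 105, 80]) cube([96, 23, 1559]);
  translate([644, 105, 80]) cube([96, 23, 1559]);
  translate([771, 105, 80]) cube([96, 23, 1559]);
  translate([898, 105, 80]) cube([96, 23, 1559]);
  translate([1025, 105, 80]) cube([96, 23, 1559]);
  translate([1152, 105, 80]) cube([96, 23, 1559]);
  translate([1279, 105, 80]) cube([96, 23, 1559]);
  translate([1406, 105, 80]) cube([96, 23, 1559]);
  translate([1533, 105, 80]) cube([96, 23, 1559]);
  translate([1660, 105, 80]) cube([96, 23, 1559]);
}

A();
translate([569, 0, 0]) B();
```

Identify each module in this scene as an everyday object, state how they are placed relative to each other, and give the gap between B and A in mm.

The fence section's nearest face is 100 mm from the chair's +x face.

A is a chair. B is a fence section. The fence section is on the floor beside the chair on its +x side. The gap between the fence section and the chair is 100 mm.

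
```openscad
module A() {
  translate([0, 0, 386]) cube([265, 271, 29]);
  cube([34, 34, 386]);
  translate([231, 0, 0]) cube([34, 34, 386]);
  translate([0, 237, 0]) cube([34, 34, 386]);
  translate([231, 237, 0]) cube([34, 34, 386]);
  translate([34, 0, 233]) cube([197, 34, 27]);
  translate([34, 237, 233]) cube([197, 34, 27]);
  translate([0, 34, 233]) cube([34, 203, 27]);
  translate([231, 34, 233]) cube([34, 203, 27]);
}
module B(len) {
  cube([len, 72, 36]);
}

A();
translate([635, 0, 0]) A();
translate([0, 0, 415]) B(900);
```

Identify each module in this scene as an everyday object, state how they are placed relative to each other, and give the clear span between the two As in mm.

A is a stool. B is a beam. A beam spans the tops of two stools. The clear span between the two stools is 370 mm.

Second stool starts at x = 635; first ends at x = 265; clear span = 635 − 265 = 370 mm.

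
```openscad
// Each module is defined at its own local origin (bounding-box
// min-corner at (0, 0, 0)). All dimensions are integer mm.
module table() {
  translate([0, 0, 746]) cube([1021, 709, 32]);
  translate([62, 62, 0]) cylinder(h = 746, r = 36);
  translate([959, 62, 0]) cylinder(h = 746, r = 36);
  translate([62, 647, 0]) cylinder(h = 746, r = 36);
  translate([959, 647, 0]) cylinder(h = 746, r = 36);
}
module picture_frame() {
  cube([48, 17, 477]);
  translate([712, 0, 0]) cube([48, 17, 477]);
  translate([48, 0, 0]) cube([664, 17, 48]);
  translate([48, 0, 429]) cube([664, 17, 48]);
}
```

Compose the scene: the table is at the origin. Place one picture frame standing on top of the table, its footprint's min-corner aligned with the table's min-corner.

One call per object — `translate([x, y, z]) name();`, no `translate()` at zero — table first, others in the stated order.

table();
translate([0, 0, 778]) picture_frame();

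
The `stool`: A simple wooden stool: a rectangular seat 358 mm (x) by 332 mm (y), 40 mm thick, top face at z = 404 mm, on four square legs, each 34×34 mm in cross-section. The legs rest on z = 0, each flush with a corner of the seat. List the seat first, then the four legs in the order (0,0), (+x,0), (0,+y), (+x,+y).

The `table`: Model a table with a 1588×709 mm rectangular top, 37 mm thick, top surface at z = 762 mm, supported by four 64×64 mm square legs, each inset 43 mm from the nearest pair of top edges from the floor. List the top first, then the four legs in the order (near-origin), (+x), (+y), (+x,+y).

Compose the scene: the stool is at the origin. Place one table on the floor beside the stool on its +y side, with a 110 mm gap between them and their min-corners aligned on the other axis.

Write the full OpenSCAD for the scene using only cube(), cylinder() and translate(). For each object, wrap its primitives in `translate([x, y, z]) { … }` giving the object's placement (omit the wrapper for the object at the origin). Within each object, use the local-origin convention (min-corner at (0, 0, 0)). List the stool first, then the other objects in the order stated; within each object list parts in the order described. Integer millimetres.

translate([0, 0, 364]) cube([358, 332, 40]);
cube([34, 34, 364]);
translate([324, 0, 0]) cube([34, 34, 364]);
translate([0, 298, 0]) cube([34, 34, 364]);
translate([324, 298, 0]) cube([34, 34, 364]);
translate([0, 442, 0]) {
  translate([0, 0, 725]) cube([1588, 709, 37]);
  translate([43, 43, 0]) cube([64, 64, 725]);
  translate([1481, 43, 0]) cube([64, 64, 725]);
  translate([43, 602, 0]) cube([64, 64, 725]);
  translate([1481, 602, 0]) cube([64, 64, 725]);
}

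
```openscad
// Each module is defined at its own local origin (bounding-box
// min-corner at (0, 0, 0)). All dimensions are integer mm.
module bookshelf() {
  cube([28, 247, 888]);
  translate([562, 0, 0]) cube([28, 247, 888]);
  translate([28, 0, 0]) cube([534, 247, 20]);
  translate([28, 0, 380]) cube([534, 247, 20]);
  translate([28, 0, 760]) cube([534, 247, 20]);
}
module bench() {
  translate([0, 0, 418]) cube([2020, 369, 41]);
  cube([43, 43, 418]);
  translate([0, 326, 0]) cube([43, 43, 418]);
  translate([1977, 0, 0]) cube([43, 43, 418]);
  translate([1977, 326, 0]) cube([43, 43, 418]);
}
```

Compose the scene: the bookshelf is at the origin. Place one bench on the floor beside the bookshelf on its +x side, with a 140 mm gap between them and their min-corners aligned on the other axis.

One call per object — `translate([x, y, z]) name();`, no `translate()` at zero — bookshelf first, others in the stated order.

bookshelf();
translate([730, 0, 0]) bench();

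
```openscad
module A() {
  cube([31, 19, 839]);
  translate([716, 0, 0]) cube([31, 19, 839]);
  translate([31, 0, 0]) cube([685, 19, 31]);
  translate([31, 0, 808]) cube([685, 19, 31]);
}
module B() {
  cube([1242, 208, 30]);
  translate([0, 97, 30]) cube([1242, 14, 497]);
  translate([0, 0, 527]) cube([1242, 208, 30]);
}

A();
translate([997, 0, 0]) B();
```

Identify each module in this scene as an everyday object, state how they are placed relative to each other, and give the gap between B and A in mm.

A is a picture frame. B is an I-beam. The I-beam is on the floor beside the picture frame on its +x side. The gap between the I-beam and the picture frame is 250 mm.

The I-beam's nearest face is 250 mm from the picture frame's +x face.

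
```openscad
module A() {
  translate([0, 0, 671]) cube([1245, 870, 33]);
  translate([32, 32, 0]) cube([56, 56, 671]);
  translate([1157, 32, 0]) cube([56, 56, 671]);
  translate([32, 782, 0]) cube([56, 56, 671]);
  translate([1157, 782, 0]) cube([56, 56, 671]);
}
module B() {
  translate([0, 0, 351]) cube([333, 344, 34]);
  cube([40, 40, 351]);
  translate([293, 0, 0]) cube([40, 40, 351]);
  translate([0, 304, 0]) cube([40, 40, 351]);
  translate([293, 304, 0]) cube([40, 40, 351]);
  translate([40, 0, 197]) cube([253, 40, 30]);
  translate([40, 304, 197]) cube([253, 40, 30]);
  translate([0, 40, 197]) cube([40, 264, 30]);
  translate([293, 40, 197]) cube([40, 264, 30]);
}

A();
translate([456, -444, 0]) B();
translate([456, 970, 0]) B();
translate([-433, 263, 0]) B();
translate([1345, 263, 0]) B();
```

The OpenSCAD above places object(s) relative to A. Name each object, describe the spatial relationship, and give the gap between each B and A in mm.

Each stool's nearest face is 100 mm from the table's bounding box.

A is a table. B is a stool. Four stools sit around the table at the −y, +y, −x, +x sides. The gap between each stool and the table is 100 mm.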